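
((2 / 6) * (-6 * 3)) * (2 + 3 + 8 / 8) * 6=-216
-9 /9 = -1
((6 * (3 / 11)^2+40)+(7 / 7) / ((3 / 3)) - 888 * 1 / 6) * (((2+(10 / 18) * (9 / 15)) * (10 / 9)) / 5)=-180502 / 3267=-55.25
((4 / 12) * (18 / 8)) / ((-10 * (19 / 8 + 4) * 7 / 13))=-0.02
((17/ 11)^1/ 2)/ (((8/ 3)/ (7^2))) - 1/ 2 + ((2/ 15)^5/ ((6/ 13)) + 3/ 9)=5626245983/ 400950000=14.03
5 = 5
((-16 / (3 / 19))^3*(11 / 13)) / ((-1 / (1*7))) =2163273728 / 351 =6163173.01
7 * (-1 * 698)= -4886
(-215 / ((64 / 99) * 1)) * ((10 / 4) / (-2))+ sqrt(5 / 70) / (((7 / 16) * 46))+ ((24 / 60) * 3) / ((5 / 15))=4 * sqrt(14) / 1127+ 536733 / 1280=419.34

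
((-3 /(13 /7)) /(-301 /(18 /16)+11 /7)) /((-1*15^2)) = -147 /5446025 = -0.00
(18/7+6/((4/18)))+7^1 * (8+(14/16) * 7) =7193/56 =128.45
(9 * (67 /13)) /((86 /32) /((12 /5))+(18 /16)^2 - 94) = -57888 /114335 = -0.51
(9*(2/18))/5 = 1/5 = 0.20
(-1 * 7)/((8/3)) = -2.62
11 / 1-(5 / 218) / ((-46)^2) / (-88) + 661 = 27278727173 / 40593344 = 672.00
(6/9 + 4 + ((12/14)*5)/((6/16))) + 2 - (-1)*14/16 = 3187/168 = 18.97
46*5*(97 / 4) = 11155 / 2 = 5577.50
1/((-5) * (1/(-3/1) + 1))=-3/10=-0.30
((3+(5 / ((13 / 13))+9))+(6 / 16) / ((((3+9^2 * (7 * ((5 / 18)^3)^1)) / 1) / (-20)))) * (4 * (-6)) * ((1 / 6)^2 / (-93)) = 36014 / 304389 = 0.12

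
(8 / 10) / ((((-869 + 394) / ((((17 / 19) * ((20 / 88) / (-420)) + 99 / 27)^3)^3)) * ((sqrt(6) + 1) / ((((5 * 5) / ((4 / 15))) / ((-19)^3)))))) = -1479301831536111462777320149422540674515767 / 2685302562010290636015322320948398517125120 + 1479301831536111462777320149422540674515767 * sqrt(6) / 2685302562010290636015322320948398517125120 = 0.80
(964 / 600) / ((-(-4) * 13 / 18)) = 723 / 1300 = 0.56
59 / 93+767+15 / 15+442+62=1272.63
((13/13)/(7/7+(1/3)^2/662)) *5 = 29790/5959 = 5.00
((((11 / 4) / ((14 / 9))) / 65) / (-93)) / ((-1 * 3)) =11 / 112840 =0.00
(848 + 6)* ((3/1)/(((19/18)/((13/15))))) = 199836/95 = 2103.54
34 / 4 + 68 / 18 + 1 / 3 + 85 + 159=4619 / 18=256.61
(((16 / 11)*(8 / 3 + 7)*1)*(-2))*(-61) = 56608 / 33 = 1715.39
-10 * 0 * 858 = 0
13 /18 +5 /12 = 41 /36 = 1.14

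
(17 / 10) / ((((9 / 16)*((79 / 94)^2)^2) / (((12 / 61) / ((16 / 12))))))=10618185856 / 11879774705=0.89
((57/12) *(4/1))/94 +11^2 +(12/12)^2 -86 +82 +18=12803/94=136.20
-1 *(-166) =166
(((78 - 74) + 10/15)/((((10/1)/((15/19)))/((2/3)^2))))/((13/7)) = 196/2223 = 0.09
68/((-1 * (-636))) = 17/159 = 0.11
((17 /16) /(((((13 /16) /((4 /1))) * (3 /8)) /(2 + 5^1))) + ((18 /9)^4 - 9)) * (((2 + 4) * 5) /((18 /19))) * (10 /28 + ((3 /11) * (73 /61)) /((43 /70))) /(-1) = -1806985975 /613782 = -2944.02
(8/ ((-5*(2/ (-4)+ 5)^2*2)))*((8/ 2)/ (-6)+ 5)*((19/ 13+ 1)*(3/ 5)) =-512/ 2025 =-0.25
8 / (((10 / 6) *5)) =24 / 25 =0.96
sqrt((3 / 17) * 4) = 2 * sqrt(51) / 17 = 0.84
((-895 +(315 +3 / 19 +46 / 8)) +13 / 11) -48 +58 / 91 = -47187883 / 76076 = -620.27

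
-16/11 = -1.45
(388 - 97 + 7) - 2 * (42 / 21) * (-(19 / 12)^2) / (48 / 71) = 540575 / 1728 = 312.83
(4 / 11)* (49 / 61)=196 / 671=0.29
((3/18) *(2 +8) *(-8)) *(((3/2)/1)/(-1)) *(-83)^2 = 137780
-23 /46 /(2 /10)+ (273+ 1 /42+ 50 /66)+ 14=285.28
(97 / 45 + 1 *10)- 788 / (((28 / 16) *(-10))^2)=105647 / 11025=9.58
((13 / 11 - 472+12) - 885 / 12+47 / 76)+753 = 92399 / 418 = 221.05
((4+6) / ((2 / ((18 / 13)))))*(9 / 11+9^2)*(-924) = -6804000 / 13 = -523384.62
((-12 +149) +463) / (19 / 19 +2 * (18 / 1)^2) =600 / 649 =0.92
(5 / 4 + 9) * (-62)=-1271 / 2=-635.50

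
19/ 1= 19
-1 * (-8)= 8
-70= -70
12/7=1.71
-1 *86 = -86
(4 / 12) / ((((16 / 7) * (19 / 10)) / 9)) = 105 / 152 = 0.69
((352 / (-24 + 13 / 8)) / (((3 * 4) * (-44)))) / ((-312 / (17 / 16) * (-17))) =1 / 167544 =0.00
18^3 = 5832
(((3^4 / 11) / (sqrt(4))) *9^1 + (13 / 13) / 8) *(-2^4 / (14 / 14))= -5854 / 11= -532.18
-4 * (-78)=312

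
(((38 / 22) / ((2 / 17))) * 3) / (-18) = -323 / 132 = -2.45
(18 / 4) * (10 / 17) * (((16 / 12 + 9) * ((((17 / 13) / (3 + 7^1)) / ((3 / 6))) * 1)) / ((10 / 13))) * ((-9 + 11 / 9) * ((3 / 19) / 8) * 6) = -651 / 76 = -8.57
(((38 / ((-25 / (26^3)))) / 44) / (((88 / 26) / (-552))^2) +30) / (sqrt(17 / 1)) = -537387697542 * sqrt(17) / 565675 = -3916924.45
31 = 31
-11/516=-0.02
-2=-2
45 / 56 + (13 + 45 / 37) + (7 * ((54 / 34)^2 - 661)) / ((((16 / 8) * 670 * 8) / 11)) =206419139 / 20060068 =10.29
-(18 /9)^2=-4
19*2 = 38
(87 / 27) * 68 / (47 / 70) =138040 / 423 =326.34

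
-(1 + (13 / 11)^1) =-24 / 11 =-2.18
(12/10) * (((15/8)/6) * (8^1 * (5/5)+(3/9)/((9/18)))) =13/4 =3.25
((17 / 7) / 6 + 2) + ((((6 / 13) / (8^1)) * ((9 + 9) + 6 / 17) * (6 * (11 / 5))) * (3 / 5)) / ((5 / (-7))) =-833191 / 89250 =-9.34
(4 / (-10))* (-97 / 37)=194 / 185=1.05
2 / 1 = 2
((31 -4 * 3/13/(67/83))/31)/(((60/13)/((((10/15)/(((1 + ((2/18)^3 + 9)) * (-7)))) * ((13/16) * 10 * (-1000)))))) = 488986875/30286814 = 16.15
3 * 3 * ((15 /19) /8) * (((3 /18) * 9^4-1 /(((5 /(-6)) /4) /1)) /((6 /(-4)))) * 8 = -98847 /19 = -5202.47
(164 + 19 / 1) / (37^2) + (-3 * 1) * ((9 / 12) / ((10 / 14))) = -82587 / 27380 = -3.02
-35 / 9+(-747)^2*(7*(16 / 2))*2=562473037 / 9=62497004.11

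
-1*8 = -8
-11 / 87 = -0.13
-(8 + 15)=-23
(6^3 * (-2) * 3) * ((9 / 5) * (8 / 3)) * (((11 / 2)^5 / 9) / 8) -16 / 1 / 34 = -73922489 / 170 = -434838.17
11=11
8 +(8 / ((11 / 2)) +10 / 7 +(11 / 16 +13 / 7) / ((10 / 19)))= 38729 / 2464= 15.72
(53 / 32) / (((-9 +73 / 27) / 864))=-38637 / 170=-227.28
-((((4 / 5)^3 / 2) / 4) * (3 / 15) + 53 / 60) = -6721 / 7500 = -0.90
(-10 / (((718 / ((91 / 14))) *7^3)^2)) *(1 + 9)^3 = -105625 / 15162720769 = -0.00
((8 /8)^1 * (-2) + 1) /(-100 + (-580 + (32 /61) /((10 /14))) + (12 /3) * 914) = -305 /907904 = -0.00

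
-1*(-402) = 402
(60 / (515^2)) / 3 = 4 / 53045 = 0.00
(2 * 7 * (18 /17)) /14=18 /17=1.06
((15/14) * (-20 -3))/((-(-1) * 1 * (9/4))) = -230/21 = -10.95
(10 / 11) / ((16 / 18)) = 1.02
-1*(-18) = 18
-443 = -443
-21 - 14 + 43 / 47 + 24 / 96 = -6361 / 188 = -33.84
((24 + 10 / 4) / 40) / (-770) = -53 / 61600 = -0.00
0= 0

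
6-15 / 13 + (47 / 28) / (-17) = 29377 / 6188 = 4.75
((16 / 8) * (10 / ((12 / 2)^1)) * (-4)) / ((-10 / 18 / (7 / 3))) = 56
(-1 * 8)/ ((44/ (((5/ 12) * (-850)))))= 2125/ 33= 64.39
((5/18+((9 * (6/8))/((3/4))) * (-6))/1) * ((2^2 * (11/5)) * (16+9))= -106370/9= -11818.89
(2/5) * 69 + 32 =298/5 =59.60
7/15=0.47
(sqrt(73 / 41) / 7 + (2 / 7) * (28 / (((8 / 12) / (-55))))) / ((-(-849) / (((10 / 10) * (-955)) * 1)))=210100 / 283- 955 * sqrt(2993) / 243663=742.19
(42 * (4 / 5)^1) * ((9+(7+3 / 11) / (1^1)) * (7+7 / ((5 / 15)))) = 842016 / 55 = 15309.38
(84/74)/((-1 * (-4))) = 0.28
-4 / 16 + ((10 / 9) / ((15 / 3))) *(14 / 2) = 47 / 36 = 1.31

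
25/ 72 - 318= -22871/ 72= -317.65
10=10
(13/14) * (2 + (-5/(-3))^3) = 2327/378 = 6.16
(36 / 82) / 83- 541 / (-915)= 1857493 / 3113745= 0.60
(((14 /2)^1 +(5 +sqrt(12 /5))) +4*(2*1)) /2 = sqrt(15) /5 +10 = 10.77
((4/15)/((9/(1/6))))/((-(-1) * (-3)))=-2/1215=-0.00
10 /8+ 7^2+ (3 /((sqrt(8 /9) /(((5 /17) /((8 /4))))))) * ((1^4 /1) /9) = 5 * sqrt(2) /136+ 201 /4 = 50.30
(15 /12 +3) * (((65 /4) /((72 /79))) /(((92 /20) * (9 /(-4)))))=-7.32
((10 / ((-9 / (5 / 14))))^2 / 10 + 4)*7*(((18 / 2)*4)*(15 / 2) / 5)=31877 / 21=1517.95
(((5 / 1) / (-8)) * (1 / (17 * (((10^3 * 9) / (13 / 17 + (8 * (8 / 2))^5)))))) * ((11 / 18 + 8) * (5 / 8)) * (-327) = 1927467281303 / 7990272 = 241226.74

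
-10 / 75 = -2 / 15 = -0.13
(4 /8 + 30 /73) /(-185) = -133 /27010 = -0.00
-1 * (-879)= 879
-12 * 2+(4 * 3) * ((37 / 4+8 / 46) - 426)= -115527 / 23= -5022.91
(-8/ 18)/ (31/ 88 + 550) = -0.00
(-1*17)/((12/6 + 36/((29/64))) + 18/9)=-493/2420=-0.20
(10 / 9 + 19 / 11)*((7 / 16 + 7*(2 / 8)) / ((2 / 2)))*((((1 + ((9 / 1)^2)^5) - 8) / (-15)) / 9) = -3429252451499 / 21384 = -160365340.98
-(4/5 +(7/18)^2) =-1541/1620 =-0.95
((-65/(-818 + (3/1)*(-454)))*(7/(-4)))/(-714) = 13/177888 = 0.00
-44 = -44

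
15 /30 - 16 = -31 /2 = -15.50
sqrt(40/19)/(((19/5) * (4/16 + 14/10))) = 200 * sqrt(190)/11913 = 0.23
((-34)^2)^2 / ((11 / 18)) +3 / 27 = 2186731.75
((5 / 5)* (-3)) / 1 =-3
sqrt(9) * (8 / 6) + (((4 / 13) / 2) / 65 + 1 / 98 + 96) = 8282041 / 82810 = 100.01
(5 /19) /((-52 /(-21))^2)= 2205 /51376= 0.04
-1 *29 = -29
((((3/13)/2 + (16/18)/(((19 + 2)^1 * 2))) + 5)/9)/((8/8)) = 25241/44226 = 0.57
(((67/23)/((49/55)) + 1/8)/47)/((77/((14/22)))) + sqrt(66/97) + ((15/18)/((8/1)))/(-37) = -25251491/11382826224 + sqrt(6402)/97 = 0.82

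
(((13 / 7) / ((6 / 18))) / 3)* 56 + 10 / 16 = 104.62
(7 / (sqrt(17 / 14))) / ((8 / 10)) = 35 * sqrt(238) / 68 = 7.94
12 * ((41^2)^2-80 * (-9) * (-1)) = 33900492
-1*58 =-58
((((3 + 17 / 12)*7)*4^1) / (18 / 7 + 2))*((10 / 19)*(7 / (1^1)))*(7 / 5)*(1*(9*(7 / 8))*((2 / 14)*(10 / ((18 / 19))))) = 636265 / 384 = 1656.94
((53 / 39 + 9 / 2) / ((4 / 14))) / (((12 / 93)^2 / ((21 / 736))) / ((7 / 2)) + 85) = 150637711 / 625624844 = 0.24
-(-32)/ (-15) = -2.13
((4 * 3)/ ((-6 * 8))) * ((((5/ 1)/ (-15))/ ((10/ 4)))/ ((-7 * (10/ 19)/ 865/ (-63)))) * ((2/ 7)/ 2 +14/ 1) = 976239/ 140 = 6973.14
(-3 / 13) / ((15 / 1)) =-1 / 65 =-0.02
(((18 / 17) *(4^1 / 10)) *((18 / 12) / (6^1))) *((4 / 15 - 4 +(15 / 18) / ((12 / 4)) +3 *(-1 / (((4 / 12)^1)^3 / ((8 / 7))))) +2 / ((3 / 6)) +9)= -52307 / 5950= -8.79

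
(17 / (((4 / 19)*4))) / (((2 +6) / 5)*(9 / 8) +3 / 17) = 27455 / 2688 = 10.21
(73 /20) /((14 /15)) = 219 /56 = 3.91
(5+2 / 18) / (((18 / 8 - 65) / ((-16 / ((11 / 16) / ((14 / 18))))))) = 329728 / 223641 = 1.47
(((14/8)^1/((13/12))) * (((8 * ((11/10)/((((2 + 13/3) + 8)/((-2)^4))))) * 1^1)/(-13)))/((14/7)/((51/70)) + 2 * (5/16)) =-0.36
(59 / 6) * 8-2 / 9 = 706 / 9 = 78.44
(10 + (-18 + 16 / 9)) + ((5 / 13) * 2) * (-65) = -506 / 9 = -56.22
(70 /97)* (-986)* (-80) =5521600 /97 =56923.71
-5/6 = -0.83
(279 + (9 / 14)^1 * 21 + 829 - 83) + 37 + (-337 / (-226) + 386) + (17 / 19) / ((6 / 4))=9426968 / 6441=1463.59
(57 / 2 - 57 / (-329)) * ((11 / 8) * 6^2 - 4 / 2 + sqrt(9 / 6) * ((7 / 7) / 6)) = 6289 * sqrt(6) / 2632 + 1792365 / 1316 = 1367.83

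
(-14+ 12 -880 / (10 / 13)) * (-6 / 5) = 6876 / 5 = 1375.20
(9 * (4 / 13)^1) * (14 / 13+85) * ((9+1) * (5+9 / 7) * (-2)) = -35449920 / 1183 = -29966.12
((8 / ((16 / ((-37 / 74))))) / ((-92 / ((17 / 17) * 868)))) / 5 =217 / 460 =0.47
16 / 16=1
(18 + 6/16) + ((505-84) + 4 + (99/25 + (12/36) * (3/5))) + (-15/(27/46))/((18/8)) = 7066067/16200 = 436.18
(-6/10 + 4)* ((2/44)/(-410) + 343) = 52595603/45100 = 1166.20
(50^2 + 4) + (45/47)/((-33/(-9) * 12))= 5178317/2068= 2504.02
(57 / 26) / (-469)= -57 / 12194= -0.00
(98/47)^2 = 9604/2209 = 4.35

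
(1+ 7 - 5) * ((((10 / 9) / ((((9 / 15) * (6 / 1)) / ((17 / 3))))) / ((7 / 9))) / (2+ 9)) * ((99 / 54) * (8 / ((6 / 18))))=1700 / 63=26.98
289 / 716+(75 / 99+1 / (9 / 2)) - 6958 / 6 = -82103749 / 70884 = -1158.28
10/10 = 1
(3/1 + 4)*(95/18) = 665/18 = 36.94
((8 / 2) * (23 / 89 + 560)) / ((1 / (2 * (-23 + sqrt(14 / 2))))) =-9174792 / 89 + 398904 * sqrt(7) / 89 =-91229.11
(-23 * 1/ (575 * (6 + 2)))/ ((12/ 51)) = -17/ 800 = -0.02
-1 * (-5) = 5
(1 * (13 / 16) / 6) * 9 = 39 / 32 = 1.22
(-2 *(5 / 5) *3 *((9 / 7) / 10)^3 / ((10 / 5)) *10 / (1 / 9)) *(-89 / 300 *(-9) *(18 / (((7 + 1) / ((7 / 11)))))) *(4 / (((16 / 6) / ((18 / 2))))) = -1277052723 / 43120000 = -29.62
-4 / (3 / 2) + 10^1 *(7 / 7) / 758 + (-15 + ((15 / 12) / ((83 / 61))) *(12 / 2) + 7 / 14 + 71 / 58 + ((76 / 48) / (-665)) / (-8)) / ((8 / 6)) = -103922890361 / 12260680320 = -8.48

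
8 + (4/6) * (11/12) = 155/18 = 8.61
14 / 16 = 7 / 8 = 0.88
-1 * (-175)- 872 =-697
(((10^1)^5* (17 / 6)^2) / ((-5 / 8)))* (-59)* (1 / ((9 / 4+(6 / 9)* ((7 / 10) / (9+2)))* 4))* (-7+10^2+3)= 70611200000 / 89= 793384269.66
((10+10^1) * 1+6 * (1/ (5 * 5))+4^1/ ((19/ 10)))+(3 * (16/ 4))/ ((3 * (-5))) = 10234/ 475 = 21.55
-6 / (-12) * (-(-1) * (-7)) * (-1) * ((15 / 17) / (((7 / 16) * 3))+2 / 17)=47 / 17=2.76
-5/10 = -1/2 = -0.50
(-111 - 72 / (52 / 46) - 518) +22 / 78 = -27004 / 39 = -692.41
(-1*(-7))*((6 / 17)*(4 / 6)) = 28 / 17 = 1.65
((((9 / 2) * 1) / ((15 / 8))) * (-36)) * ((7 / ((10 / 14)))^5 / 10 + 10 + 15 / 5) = -61102403784 / 78125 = -782110.77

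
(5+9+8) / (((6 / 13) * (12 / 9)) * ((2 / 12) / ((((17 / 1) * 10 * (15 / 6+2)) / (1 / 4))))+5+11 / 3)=656370 / 258571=2.54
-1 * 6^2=-36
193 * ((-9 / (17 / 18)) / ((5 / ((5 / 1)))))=-31266 / 17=-1839.18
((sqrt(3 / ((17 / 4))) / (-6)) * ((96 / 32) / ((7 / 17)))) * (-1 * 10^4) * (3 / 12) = 2500 * sqrt(51) / 7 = 2550.51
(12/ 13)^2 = 144/ 169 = 0.85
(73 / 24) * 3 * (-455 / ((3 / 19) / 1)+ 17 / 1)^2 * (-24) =-5391549028 / 3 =-1797183009.33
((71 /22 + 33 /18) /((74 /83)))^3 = 2663076796381 /14562534888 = 182.87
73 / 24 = 3.04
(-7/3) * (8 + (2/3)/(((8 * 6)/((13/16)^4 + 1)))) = -264899831/14155776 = -18.71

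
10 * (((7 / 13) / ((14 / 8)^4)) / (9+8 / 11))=28160 / 477113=0.06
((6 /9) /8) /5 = 1 /60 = 0.02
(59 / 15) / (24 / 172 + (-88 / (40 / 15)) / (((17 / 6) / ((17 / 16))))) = -20296 / 63135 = -0.32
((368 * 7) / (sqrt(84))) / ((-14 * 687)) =-92 * sqrt(21) / 14427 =-0.03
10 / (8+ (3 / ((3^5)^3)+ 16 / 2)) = 0.62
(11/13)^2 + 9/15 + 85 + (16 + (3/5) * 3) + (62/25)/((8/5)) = 357151/3380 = 105.67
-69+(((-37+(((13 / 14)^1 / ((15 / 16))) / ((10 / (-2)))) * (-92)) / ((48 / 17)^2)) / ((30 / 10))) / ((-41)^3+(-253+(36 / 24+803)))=-17118844821727 / 248099241600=-69.00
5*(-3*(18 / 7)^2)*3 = -14580 / 49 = -297.55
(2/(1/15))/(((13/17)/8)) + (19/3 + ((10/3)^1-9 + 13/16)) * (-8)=23557/78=302.01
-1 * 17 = -17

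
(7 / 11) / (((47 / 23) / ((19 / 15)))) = 3059 / 7755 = 0.39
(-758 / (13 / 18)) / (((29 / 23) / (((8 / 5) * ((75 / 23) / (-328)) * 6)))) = 1227960 / 15457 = 79.44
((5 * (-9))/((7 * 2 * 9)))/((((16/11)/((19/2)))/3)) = -3135/448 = -7.00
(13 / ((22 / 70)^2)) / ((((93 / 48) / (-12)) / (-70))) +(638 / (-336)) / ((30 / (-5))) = 215745452569 / 3781008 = 57060.30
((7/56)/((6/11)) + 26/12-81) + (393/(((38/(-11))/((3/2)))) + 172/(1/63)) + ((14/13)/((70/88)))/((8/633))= 633932861/59280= 10693.87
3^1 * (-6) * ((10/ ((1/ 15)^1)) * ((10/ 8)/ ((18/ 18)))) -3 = -3378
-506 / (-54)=253 / 27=9.37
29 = 29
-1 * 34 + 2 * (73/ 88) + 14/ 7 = -30.34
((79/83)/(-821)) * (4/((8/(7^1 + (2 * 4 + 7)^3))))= -133589/68143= -1.96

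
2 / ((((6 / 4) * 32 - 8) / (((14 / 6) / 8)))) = 7 / 480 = 0.01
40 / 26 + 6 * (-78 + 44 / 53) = -317960 / 689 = -461.48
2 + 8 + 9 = 19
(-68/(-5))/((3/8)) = 544/15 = 36.27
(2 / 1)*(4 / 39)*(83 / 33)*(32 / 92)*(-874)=-201856 / 1287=-156.84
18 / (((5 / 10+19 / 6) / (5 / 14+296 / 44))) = 29457 / 847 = 34.78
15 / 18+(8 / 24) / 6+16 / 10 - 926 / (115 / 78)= -647476 / 1035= -625.58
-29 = -29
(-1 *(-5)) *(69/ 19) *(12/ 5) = 828/ 19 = 43.58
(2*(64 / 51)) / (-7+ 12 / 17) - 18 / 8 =-2.65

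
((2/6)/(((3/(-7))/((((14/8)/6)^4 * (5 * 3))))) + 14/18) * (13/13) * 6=690109/165888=4.16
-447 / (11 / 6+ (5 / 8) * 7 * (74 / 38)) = -203832 / 4721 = -43.18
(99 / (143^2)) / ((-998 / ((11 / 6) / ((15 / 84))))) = -21 / 421655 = -0.00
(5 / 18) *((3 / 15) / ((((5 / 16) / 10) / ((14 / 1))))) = 224 / 9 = 24.89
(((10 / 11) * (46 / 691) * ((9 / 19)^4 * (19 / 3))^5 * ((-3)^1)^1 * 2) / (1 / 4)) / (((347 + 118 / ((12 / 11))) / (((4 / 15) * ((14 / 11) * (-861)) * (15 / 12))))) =0.00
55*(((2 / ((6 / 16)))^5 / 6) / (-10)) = -2883584 / 729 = -3955.53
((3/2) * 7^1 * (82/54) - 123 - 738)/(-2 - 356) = 15211/6444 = 2.36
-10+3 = -7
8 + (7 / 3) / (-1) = 17 / 3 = 5.67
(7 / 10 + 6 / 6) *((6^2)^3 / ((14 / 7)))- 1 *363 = 196473 / 5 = 39294.60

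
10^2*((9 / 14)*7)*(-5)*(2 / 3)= -1500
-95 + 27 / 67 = -6338 / 67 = -94.60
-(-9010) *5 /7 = 6435.71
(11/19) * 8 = 88/19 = 4.63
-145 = -145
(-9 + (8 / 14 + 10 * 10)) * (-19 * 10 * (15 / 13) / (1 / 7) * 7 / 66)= -2131325 / 143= -14904.37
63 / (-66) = -0.95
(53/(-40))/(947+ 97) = -53/41760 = -0.00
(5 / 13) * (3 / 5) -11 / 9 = -116 / 117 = -0.99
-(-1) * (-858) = -858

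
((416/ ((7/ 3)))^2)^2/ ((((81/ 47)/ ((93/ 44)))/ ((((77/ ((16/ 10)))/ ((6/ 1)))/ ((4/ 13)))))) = 11079145492480/ 343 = 32300715721.52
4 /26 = 2 /13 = 0.15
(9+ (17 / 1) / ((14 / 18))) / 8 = 27 / 7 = 3.86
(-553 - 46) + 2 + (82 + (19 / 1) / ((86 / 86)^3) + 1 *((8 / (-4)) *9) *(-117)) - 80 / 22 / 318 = 1609.99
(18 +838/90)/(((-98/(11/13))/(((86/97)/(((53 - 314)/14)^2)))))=-2325268/3865526145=-0.00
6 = 6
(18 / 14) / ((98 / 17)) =153 / 686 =0.22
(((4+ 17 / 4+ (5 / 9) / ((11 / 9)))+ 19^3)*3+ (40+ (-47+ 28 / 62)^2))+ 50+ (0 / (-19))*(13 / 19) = 966606573 / 42284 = 22859.87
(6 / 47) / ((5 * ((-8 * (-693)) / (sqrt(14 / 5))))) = 0.00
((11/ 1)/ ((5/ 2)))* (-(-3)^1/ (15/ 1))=22/ 25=0.88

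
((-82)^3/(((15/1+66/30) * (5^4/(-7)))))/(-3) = -1929788/16125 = -119.68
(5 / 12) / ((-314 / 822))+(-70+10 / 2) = -66.09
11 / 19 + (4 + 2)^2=695 / 19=36.58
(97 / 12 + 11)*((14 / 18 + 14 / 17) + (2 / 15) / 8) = 1133779 / 36720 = 30.88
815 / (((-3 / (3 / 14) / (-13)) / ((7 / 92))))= 10595 / 184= 57.58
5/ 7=0.71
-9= -9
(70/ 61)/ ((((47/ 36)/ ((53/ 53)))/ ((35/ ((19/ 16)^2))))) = 21.82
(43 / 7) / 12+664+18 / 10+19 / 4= 140923 / 210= 671.06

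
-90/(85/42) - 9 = -909/17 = -53.47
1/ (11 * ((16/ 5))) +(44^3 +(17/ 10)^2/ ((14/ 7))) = 374816083/ 4400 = 85185.47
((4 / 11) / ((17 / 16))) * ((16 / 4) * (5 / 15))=256 / 561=0.46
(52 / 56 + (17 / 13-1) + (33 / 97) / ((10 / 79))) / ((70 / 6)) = 519543 / 1544725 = 0.34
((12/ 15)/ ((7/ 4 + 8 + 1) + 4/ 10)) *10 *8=1280/ 223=5.74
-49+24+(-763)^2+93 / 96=18628639 / 32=582144.97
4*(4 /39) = 16 /39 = 0.41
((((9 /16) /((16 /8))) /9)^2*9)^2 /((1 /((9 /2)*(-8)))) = -729 /262144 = -0.00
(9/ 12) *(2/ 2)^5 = 3/ 4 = 0.75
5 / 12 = 0.42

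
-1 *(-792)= 792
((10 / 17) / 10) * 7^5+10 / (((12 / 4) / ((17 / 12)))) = 993.37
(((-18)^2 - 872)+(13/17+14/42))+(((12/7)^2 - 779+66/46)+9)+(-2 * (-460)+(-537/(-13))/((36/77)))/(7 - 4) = -8754902243/8966412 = -976.41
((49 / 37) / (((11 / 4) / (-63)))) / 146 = -6174 / 29711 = -0.21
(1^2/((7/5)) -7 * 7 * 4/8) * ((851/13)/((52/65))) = -1416915/728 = -1946.31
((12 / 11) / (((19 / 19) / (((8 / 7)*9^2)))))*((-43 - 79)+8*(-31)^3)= -1854187200 / 77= -24080353.25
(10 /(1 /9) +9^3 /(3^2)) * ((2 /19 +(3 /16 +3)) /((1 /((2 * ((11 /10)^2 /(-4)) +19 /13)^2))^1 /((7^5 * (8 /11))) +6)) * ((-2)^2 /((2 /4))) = 750.74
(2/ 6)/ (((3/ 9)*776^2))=1/ 602176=0.00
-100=-100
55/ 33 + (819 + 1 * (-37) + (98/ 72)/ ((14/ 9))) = 18829/ 24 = 784.54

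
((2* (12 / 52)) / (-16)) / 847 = -3 / 88088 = -0.00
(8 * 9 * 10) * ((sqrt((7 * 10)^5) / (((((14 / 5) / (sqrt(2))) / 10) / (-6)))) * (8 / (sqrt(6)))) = -201600000 * sqrt(210) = -2921461552.03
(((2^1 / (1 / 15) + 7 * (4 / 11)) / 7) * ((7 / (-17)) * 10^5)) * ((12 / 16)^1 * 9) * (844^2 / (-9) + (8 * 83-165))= 19005638250000 / 187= 101634429144.39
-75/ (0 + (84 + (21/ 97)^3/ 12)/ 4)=-73013840/ 20444081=-3.57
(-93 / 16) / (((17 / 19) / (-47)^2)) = -3903303 / 272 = -14350.38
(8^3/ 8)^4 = 16777216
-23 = -23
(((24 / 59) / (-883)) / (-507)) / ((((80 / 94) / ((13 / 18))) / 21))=329 / 20317830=0.00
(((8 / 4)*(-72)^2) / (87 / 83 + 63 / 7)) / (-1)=-143424 / 139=-1031.83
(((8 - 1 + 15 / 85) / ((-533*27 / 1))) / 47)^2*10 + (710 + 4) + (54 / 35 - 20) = 3218603241634714064 / 4627469333594835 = 695.54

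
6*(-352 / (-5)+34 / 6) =2282 / 5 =456.40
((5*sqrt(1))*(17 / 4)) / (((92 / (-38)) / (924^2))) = -172356030 / 23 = -7493740.43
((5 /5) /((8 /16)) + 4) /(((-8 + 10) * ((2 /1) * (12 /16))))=2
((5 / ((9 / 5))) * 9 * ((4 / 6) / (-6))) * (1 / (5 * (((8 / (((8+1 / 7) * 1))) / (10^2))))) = -2375 / 42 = -56.55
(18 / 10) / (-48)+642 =51357 / 80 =641.96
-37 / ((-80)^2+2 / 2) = -1 / 173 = -0.01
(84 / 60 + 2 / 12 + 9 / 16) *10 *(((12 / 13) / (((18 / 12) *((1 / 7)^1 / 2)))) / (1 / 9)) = 21462 / 13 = 1650.92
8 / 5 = 1.60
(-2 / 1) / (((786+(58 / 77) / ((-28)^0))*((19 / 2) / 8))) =-616 / 287755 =-0.00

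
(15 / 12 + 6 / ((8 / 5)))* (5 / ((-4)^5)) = -25 / 1024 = -0.02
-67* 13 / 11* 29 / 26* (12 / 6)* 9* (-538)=9408006 / 11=855273.27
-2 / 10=-0.20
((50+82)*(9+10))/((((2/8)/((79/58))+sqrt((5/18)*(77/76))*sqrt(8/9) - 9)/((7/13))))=-849521462328/5528231189 - 563487408*sqrt(7315)/5528231189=-162.39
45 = 45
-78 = -78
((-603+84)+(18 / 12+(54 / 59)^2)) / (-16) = 3597003 / 111392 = 32.29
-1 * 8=-8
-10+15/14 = -125/14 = -8.93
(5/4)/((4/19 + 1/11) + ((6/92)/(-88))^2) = 4.15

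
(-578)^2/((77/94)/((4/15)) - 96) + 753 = -99305011/34941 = -2842.08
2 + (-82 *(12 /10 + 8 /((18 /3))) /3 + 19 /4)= -11249 /180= -62.49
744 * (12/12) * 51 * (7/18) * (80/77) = 168640/11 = 15330.91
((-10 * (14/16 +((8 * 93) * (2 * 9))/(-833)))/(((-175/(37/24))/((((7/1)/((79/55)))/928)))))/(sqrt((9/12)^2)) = -41231135/4396960512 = -0.01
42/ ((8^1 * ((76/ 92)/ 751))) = 4772.80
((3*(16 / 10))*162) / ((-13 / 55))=-42768 / 13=-3289.85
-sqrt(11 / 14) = -sqrt(154) / 14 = -0.89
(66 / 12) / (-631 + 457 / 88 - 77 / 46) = -11132 / 1270021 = -0.01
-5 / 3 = -1.67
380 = 380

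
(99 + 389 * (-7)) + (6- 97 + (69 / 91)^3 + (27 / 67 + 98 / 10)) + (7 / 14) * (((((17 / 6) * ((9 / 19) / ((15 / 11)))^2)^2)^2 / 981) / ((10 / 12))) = -7898943046638438340871428390061 / 2920816725864056516656250000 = -2704.36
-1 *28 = -28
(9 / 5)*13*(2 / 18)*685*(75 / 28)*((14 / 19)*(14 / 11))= 935025 / 209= 4473.80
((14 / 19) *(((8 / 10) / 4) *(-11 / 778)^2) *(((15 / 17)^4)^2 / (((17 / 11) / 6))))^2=205264968363971685791015625 / 116248187972778919645975670135129209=0.00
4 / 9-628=-627.56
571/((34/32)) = 9136/17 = 537.41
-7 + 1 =-6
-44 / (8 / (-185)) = 2035 / 2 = 1017.50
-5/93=-0.05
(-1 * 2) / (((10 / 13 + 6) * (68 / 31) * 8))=-403 / 23936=-0.02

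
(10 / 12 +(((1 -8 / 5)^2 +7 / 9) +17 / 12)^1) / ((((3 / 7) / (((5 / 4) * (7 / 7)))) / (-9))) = -21343 / 240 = -88.93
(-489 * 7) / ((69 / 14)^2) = -223636 / 1587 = -140.92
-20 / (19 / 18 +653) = -360 / 11773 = -0.03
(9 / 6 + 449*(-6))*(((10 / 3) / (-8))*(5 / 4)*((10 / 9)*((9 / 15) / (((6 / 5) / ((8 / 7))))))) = 224375 / 252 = 890.38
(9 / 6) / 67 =0.02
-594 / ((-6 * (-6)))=-33 / 2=-16.50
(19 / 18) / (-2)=-19 / 36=-0.53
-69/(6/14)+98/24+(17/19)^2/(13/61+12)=-506211887/3227340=-156.85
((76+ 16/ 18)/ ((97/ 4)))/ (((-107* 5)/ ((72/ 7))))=-22144/ 363265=-0.06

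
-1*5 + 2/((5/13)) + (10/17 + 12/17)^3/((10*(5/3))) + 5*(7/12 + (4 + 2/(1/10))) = 181653319/1473900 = 123.25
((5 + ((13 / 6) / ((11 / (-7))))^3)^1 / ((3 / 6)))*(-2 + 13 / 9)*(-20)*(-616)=-957472600 / 29403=-32563.77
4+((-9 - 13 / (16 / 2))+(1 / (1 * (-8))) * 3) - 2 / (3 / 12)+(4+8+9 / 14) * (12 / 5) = 537 / 35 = 15.34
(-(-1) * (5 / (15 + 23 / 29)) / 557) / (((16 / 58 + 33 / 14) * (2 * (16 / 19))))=559265 / 4363333024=0.00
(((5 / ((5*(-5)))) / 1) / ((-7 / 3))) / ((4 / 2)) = 3 / 70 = 0.04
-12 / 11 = -1.09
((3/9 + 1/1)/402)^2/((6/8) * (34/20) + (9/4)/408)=10880/1266450147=0.00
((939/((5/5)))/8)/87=313/232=1.35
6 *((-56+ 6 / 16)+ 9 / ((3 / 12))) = -117.75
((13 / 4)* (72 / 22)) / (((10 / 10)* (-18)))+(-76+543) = 10261 / 22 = 466.41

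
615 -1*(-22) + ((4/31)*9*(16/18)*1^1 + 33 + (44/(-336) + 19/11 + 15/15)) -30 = 18436097/28644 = 643.63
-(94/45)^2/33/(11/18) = -17672/81675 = -0.22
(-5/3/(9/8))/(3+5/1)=-5/27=-0.19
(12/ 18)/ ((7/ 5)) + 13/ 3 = 101/ 21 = 4.81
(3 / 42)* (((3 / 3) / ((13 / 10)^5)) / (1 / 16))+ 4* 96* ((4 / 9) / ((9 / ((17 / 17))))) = 1352314112 / 70174377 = 19.27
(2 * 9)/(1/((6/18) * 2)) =12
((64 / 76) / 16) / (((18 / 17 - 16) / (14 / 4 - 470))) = 15861 / 9652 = 1.64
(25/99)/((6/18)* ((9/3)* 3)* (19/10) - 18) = -250/12177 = -0.02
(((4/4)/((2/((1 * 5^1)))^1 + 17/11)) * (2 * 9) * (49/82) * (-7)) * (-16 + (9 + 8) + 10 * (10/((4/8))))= -34126785/4387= -7779.07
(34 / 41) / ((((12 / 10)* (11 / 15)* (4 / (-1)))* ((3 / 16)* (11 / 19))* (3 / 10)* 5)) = -64600 / 44649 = -1.45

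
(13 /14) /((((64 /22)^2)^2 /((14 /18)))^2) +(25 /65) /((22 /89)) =39634686075304373 /25471286369058816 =1.56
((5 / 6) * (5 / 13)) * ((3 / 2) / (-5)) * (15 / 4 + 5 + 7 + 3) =-375 / 208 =-1.80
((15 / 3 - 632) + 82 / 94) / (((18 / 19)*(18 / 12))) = -559132 / 1269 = -440.61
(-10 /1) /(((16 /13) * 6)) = -65 /48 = -1.35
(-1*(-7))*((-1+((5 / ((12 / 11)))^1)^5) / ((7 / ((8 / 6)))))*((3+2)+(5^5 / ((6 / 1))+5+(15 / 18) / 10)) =3204839444453 / 2239488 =1431058.99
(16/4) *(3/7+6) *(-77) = -1980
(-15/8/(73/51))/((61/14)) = -5355/17812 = -0.30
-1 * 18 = -18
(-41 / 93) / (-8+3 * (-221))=41 / 62403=0.00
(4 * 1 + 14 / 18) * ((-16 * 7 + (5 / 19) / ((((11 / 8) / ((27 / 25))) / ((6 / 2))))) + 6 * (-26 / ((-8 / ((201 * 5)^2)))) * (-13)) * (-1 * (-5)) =-23010445010837 / 3762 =-6116545723.24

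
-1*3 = -3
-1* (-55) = 55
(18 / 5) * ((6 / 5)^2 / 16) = 81 / 250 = 0.32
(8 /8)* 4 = 4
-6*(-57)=342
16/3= 5.33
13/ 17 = 0.76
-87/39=-29/13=-2.23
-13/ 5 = -2.60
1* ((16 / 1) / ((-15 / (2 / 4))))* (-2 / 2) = 8 / 15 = 0.53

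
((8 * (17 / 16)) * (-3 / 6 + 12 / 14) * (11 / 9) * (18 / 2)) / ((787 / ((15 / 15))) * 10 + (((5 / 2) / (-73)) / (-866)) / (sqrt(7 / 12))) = 294081596575778 / 69308899060361965 - 5910883 * sqrt(21) / 970324586845067510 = 0.00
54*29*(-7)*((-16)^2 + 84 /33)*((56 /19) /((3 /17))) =-9893161152 /209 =-47335699.29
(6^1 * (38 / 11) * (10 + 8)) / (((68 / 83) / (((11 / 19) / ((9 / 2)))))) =996 / 17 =58.59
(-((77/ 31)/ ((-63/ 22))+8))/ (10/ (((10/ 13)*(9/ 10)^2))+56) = -8955/ 90458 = -0.10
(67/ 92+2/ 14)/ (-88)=-51/ 5152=-0.01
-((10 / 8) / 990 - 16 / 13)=12659 / 10296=1.23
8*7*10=560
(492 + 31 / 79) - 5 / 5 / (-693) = 492.39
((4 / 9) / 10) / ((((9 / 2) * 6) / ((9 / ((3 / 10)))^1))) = 4 / 81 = 0.05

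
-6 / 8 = -3 / 4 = -0.75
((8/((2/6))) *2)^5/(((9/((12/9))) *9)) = 4194304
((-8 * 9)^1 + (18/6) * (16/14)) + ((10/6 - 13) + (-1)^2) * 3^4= -6339/7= -905.57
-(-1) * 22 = 22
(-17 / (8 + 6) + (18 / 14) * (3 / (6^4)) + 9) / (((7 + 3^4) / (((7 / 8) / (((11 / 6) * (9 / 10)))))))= 13085 / 278784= 0.05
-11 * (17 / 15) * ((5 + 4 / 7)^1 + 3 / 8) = -20757 / 280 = -74.13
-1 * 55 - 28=-83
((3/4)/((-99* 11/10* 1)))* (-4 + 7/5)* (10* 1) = 65/363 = 0.18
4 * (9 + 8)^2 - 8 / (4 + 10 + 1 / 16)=259972 / 225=1155.43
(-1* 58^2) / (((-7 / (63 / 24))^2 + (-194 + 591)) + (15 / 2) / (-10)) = -121104 / 14521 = -8.34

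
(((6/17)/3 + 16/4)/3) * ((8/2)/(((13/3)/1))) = 280/221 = 1.27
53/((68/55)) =2915/68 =42.87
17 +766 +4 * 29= 899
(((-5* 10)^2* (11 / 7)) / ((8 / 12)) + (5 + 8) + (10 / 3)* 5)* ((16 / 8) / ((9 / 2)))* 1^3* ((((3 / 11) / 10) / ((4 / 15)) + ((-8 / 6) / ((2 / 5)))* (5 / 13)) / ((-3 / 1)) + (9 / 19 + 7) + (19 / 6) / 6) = 22096.86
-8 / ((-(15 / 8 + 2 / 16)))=4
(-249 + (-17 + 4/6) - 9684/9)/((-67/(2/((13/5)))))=15.40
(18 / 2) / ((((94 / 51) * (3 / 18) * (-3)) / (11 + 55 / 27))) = -5984 / 47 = -127.32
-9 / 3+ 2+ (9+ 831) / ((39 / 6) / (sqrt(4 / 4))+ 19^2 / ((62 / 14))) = 15541 / 1819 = 8.54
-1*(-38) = 38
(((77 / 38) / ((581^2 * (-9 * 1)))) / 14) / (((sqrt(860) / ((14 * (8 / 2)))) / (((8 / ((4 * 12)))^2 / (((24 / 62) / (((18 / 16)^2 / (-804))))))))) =341 * sqrt(215) / 486545595863040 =0.00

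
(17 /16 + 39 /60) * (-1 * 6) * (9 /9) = -411 /40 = -10.28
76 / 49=1.55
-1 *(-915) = 915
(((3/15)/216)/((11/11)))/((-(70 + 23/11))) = -11/856440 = -0.00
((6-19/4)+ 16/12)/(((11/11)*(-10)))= -31/120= -0.26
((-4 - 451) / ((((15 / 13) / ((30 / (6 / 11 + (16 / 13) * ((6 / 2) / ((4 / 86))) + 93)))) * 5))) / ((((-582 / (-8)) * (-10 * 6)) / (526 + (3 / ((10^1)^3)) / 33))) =1.65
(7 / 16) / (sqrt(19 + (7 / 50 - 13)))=35 * sqrt(614) / 4912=0.18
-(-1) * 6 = 6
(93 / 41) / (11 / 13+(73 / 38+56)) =15314 / 396757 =0.04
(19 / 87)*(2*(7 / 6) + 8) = 2.26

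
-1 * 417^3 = -72511713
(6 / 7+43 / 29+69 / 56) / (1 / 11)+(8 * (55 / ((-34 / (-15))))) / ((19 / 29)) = 335.58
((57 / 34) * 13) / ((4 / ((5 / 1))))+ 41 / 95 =357551 / 12920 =27.67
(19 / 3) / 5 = 19 / 15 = 1.27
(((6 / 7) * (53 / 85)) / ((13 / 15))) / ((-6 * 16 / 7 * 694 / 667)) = -106053 / 2453984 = -0.04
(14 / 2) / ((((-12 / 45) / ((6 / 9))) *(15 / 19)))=-133 / 6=-22.17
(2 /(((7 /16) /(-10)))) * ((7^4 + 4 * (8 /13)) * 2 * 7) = -1538215.38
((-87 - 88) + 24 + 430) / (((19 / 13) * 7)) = 3627 / 133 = 27.27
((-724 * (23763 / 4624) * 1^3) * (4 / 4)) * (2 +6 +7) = -64516545 / 1156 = -55810.16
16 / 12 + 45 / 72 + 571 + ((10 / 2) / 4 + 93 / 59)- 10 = 801151 / 1416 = 565.78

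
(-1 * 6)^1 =-6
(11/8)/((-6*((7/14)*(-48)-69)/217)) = 77/144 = 0.53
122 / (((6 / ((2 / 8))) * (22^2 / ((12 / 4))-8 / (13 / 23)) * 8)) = 793 / 183680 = 0.00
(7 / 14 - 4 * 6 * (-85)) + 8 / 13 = 53069 / 26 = 2041.12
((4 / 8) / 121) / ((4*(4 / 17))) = 17 / 3872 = 0.00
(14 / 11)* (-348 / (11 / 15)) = -73080 / 121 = -603.97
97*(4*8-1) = 3007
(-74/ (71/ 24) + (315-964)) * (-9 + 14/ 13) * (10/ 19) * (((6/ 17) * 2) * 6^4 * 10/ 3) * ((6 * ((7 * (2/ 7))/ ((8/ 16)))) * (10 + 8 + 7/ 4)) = 71245749312000/ 17537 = 4062596185.89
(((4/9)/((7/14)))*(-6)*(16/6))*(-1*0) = 0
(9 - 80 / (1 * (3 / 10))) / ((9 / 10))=-7730 / 27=-286.30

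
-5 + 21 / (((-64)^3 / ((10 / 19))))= -12451945 / 2490368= -5.00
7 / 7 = 1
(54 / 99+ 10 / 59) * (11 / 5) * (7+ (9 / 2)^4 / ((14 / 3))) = 616279 / 4130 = 149.22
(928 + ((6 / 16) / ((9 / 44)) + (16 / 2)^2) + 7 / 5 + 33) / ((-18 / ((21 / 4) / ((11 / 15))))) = -215929 / 528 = -408.96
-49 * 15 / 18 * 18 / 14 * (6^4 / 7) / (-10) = 972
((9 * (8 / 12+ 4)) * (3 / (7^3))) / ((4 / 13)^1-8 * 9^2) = -117 / 206290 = -0.00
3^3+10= 37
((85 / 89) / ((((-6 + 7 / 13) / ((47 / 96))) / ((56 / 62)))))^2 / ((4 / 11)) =1453814637275 / 88410240739584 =0.02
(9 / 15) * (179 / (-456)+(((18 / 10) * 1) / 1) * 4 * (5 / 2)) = 8029 / 760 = 10.56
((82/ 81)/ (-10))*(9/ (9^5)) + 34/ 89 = 90341321/ 236491245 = 0.38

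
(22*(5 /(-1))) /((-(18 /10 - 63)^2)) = 1375 /46818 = 0.03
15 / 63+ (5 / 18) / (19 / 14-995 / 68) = 86455 / 398097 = 0.22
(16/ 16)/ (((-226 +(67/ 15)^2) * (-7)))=225/ 324527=0.00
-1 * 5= -5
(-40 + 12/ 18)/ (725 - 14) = -118/ 2133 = -0.06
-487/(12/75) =-12175/4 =-3043.75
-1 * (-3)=3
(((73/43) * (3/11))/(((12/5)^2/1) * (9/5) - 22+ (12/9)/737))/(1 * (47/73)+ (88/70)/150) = -1054392609375/17274204171802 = -0.06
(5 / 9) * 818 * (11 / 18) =22495 / 81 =277.72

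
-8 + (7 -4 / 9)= -13 / 9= -1.44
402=402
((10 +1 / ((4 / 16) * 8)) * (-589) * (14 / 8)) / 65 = -166.51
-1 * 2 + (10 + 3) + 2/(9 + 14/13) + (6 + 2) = 2515/131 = 19.20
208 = 208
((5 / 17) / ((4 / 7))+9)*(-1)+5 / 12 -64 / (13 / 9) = -35408 / 663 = -53.41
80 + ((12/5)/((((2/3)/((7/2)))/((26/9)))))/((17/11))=8802/85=103.55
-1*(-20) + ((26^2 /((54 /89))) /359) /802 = 77752901 /3886893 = 20.00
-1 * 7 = -7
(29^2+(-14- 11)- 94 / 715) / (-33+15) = -291673 / 6435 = -45.33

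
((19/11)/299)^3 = 6859/35578826569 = 0.00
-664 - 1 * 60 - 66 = -790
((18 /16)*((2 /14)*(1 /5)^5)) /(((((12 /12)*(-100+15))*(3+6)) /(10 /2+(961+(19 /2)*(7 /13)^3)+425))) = -6118571 /65360750000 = -0.00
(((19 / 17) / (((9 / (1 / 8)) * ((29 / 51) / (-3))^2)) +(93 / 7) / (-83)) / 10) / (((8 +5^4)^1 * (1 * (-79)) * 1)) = -354421 / 651585875920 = -0.00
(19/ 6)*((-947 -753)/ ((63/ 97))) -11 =-1568629/ 189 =-8299.62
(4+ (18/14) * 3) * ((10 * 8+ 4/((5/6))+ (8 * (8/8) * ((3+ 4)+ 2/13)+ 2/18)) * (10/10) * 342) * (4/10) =9930844/65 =152782.22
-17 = -17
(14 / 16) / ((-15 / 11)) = -77 / 120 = -0.64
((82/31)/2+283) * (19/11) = 167466/341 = 491.10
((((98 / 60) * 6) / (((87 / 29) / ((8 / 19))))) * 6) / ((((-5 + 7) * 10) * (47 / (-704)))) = -137984 / 22325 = -6.18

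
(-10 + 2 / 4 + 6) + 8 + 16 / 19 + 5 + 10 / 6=12.01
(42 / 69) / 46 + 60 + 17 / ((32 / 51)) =1474547 / 16928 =87.11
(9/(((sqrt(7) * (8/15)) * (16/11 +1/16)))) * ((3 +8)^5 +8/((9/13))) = 159451930 * sqrt(7)/623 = 677159.15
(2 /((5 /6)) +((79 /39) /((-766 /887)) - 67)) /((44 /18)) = -29999001 /1095380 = -27.39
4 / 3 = 1.33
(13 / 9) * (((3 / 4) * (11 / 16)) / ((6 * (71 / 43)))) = 6149 / 81792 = 0.08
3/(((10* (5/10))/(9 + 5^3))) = 402/5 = 80.40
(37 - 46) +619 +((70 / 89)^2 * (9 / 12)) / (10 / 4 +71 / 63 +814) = 497778361060 / 816029341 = 610.00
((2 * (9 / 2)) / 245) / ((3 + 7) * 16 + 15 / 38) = 342 / 1493275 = 0.00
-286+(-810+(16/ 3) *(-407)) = -9800/ 3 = -3266.67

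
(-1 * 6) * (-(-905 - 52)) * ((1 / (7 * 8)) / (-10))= 2871 / 280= 10.25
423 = 423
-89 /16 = -5.56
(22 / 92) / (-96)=-11 / 4416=-0.00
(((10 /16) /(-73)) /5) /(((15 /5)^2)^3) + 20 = 8514719 /425736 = 20.00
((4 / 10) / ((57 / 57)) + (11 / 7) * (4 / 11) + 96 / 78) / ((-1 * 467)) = -1002 / 212485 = -0.00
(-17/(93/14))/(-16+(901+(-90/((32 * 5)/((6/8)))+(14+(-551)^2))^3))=-62390272/682324132836688117244361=-0.00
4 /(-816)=-1 /204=-0.00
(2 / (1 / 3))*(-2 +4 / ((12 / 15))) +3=21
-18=-18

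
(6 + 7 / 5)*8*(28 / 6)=4144 / 15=276.27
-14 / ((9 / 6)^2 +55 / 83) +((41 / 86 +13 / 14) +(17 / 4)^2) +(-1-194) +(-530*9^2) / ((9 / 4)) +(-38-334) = -91429215333 / 4657072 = -19632.34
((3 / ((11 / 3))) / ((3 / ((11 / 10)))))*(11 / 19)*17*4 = 1122 / 95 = 11.81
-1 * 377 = -377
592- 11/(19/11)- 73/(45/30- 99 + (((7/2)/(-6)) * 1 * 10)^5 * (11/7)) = 926806822257/1582558165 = 585.64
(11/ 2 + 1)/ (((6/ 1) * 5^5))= 13/ 37500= 0.00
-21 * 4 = -84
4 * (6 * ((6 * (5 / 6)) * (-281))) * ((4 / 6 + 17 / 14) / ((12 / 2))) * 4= -887960 / 21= -42283.81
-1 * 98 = -98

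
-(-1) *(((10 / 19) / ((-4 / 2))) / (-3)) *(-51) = -4.47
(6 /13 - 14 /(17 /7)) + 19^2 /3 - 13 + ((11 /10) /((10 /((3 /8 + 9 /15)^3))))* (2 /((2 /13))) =438558375071 /4243200000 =103.36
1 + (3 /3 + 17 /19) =55 /19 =2.89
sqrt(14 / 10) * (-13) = -13 * sqrt(35) / 5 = -15.38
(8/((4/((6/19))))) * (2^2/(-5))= -48/95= -0.51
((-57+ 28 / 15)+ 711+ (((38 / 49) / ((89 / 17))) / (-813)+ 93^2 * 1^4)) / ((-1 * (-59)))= 54983898311 / 348640145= 157.71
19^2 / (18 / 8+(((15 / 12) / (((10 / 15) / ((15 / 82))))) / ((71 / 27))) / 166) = 2791113376 / 17402211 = 160.39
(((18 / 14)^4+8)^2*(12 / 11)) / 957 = 2656165444 / 20228686709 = 0.13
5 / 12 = 0.42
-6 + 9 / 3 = -3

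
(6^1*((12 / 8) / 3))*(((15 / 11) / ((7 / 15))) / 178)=0.05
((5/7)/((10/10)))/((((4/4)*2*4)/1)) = 5/56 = 0.09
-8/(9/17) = -136/9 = -15.11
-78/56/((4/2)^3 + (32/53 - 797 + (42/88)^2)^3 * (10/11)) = 19310331003172352/6360705961858479478599163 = 0.00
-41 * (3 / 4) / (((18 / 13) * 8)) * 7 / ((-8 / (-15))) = -18655 / 512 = -36.44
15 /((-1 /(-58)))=870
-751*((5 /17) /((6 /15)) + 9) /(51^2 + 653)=-248581 /110636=-2.25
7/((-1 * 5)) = -1.40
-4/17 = -0.24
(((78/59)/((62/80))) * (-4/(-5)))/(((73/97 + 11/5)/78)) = 36.05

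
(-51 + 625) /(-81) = -574 /81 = -7.09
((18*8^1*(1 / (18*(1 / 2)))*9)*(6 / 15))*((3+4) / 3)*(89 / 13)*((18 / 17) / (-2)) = -538272 / 1105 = -487.12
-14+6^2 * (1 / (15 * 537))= -12526 / 895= -14.00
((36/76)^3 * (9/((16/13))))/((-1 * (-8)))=85293/877952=0.10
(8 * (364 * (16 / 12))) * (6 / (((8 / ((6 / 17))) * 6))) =2912 / 17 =171.29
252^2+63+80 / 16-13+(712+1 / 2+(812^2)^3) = 573279181966087711 / 2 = 286639590983043855.50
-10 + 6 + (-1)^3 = -5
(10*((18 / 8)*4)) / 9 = 10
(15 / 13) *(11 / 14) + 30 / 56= 75 / 52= 1.44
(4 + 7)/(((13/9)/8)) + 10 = 922/13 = 70.92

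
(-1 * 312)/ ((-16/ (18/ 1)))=351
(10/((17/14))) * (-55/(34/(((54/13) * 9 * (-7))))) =13097700/3757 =3486.21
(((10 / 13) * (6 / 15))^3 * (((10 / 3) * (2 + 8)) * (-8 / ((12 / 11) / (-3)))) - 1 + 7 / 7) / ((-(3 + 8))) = -12800 / 6591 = -1.94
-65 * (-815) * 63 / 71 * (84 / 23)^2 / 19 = 23548870800 / 713621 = 32999.13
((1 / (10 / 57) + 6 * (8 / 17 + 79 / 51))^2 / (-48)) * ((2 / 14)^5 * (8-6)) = -9174841 / 11657335200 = -0.00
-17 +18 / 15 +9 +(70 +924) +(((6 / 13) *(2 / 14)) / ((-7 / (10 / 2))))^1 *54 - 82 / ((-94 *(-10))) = 294770291 / 299390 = 984.57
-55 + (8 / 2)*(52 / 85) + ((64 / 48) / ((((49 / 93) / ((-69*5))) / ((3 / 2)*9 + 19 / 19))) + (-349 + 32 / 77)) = -598367958 / 45815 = -13060.53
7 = 7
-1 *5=-5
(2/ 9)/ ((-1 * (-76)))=1/ 342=0.00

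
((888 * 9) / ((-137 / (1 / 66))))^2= 0.78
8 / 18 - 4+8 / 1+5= 85 / 9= 9.44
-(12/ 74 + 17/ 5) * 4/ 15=-2636/ 2775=-0.95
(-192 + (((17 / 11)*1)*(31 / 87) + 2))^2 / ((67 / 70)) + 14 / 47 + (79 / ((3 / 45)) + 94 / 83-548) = 9128846109067141 / 239372705583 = 38136.54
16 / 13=1.23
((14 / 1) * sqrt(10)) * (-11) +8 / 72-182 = -154 * sqrt(10)-1637 / 9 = -668.88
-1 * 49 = -49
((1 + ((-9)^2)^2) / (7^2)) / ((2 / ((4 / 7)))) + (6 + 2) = 15868 / 343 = 46.26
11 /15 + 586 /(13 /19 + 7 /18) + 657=6627002 /5505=1203.82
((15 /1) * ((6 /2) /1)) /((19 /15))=675 /19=35.53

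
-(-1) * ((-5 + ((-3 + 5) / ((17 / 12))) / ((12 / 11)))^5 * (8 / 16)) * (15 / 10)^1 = -2977309629 / 5679428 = -524.23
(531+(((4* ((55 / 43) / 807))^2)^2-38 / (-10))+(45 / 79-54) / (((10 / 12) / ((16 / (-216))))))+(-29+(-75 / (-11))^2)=38604190253125278081285182 / 69302743452882163293795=557.04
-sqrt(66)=-8.12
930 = 930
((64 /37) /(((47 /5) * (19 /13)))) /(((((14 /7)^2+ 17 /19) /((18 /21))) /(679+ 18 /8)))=5668000 /377363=15.02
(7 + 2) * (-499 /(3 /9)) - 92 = -13565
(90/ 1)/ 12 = 15/ 2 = 7.50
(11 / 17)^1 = 11 / 17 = 0.65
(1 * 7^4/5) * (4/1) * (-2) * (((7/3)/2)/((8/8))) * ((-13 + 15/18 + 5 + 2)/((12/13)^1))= 25086.00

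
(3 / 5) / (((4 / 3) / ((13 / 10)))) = 117 / 200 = 0.58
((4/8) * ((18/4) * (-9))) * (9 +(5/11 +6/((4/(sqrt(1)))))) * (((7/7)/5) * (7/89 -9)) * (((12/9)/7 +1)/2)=12916395/54824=235.60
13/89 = 0.15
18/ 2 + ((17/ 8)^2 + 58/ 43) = 40907/ 2752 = 14.86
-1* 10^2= -100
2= 2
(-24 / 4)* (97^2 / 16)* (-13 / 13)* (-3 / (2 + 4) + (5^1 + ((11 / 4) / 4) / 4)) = 8439873 / 512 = 16484.13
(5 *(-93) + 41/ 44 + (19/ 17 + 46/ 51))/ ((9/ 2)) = -1036837/ 10098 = -102.68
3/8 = 0.38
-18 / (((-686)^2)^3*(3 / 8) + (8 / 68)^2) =-2601 / 5647338357553437134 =-0.00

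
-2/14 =-1/7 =-0.14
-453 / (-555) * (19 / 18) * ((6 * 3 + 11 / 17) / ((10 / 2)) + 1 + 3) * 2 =209437 / 15725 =13.32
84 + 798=882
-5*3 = -15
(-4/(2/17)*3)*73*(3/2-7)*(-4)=-163812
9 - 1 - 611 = -603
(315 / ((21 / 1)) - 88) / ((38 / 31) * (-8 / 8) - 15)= 2263 / 503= 4.50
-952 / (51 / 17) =-952 / 3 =-317.33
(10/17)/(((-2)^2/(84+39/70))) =5919/476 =12.43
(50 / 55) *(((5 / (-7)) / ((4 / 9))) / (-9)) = 25 / 154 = 0.16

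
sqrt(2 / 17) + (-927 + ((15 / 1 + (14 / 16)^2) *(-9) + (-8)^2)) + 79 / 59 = -3789411 / 3776 + sqrt(34) / 17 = -1003.21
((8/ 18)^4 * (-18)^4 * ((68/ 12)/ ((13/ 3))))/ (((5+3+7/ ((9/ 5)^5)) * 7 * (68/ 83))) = 5018692608/ 44978297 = 111.58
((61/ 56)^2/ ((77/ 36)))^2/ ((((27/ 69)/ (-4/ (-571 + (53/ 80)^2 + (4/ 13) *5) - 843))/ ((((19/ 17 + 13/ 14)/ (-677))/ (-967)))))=-55705165187598641634561/ 26881812162667642225278464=-0.00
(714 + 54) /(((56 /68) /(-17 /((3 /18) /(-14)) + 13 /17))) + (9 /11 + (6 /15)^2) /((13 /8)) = 33343954264 /25025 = 1332425.74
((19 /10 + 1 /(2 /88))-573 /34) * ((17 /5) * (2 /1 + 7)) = 22221 /25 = 888.84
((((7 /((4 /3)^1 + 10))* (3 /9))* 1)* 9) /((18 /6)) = 21 /34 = 0.62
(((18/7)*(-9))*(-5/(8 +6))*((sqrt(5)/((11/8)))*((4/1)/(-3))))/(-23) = 4320*sqrt(5)/12397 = 0.78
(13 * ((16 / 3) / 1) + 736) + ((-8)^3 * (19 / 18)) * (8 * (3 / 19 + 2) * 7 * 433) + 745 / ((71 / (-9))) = -18069543305 / 639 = -28277845.55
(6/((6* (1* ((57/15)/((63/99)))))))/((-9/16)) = -560/1881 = -0.30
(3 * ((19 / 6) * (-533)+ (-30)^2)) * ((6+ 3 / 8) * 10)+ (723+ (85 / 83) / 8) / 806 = -80637365573 / 535184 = -150672.23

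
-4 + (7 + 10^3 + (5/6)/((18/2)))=54167/54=1003.09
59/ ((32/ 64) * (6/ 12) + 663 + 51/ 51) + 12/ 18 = 6022/ 7971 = 0.76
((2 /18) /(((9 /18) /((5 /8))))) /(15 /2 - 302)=-5 /10602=-0.00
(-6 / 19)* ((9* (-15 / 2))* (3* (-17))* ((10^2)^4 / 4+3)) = -516375061965 / 19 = -27177634840.26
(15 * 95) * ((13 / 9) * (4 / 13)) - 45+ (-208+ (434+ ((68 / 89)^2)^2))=153343438891 / 188226723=814.67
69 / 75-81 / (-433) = 11984 / 10825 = 1.11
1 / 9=0.11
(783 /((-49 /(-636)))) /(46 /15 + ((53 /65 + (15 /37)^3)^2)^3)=951527424454783016243209642718783510889093750 /331202207318087719050832562859723776933251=2872.95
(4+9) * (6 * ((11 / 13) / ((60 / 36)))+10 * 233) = 151648 / 5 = 30329.60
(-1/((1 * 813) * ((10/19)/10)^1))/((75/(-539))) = 10241/60975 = 0.17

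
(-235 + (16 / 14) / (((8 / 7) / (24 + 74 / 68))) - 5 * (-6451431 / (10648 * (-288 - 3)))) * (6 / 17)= -11605611543 / 149247692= -77.76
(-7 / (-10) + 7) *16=616 / 5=123.20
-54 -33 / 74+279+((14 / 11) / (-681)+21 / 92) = 5731758413 / 25499364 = 224.78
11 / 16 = 0.69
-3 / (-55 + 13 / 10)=0.06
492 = 492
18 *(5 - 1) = 72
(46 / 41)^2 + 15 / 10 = 9275 / 3362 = 2.76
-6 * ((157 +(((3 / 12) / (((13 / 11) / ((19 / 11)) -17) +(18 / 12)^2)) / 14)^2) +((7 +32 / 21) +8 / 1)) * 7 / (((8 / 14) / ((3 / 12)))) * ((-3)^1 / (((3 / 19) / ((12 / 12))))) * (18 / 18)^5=2215365637265 / 36568352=60581.50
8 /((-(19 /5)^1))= -40 /19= -2.11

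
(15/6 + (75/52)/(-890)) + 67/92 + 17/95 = 68875831/20224360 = 3.41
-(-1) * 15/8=15/8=1.88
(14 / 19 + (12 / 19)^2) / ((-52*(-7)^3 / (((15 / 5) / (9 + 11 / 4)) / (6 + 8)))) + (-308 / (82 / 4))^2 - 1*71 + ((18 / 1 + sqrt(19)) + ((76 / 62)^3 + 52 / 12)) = sqrt(19) + 14234534013424102073 / 79563636003838623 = 183.27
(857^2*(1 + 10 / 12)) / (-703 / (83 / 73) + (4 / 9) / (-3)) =-548633403 / 251990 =-2177.20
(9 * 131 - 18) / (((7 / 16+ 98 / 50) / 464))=215481600 / 959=224694.06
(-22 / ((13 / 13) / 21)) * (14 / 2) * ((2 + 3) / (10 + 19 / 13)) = -210210 / 149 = -1410.81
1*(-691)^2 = 477481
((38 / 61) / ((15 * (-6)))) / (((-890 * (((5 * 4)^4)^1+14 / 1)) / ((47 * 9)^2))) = 125913 / 14478600100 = 0.00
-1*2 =-2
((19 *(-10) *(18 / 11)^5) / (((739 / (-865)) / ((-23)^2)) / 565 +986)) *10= -928188864316080000 / 41054481050043461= -22.61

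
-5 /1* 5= -25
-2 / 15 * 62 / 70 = -62 / 525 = -0.12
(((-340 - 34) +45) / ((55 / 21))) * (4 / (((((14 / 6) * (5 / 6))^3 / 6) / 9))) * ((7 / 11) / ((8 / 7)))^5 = -111993486567921 / 566899520000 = -197.55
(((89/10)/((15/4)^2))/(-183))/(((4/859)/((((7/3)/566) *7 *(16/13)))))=-59937584/2272242375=-0.03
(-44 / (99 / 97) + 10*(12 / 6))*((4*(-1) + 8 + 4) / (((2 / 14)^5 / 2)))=-55933696 / 9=-6214855.11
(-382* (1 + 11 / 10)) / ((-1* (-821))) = -0.98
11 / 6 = 1.83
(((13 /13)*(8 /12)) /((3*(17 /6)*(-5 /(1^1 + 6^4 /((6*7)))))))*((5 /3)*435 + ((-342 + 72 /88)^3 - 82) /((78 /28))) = 660096445662172 /92657565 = 7124042.66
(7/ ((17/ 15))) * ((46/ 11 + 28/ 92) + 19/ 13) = 2054010/ 55913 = 36.74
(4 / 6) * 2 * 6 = 8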